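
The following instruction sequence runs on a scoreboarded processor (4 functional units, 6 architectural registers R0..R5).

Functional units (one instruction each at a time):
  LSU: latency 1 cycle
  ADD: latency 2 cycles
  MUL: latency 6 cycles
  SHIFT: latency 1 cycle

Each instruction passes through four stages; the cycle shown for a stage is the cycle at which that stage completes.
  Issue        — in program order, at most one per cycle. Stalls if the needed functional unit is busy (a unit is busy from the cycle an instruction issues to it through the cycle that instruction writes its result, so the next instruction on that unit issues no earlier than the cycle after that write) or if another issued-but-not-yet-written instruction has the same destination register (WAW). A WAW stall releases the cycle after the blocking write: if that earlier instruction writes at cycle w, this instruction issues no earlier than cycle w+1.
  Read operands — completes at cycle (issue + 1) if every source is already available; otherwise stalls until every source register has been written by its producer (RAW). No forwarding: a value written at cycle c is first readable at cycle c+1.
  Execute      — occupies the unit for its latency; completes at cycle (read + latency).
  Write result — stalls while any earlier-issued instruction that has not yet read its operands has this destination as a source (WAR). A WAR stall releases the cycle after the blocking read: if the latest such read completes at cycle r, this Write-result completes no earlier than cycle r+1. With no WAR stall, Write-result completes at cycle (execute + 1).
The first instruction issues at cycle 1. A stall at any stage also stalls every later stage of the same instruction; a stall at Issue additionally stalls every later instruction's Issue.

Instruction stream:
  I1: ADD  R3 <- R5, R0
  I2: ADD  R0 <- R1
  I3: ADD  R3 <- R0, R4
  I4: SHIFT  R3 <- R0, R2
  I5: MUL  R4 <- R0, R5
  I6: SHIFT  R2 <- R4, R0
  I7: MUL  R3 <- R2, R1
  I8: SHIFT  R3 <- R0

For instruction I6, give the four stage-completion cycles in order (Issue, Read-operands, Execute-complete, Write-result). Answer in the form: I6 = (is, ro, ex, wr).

c1: issue I1 (ADD)
c2: I1 read-ops
c4: I1 finished on ADD
c5: I1→R3
c6: issue I2 (ADD)
c7: I2 read-ops
c9: I2 finished on ADD
c10: I2→R0
c11: issue I3 (ADD)
c12: I3 read-ops
c14: I3 finished on ADD
c15: I3→R3
c16: issue I4 (SHIFT)
c17: I4 read-ops, issue I5 (MUL)
c18: I4 finished on SHIFT, I5 read-ops
c19: I4→R3
c20: issue I6 (SHIFT)
c24: I5 finished on MUL
c25: I5→R4
c26: I6 read-ops, issue I7 (MUL)
c27: I6 finished on SHIFT
c28: I6→R2
c29: I7 read-ops
c35: I7 finished on MUL
c36: I7→R3
c37: issue I8 (SHIFT)
c38: I8 read-ops
c39: I8 finished on SHIFT
c40: I8→R3

I6 = (20, 26, 27, 28)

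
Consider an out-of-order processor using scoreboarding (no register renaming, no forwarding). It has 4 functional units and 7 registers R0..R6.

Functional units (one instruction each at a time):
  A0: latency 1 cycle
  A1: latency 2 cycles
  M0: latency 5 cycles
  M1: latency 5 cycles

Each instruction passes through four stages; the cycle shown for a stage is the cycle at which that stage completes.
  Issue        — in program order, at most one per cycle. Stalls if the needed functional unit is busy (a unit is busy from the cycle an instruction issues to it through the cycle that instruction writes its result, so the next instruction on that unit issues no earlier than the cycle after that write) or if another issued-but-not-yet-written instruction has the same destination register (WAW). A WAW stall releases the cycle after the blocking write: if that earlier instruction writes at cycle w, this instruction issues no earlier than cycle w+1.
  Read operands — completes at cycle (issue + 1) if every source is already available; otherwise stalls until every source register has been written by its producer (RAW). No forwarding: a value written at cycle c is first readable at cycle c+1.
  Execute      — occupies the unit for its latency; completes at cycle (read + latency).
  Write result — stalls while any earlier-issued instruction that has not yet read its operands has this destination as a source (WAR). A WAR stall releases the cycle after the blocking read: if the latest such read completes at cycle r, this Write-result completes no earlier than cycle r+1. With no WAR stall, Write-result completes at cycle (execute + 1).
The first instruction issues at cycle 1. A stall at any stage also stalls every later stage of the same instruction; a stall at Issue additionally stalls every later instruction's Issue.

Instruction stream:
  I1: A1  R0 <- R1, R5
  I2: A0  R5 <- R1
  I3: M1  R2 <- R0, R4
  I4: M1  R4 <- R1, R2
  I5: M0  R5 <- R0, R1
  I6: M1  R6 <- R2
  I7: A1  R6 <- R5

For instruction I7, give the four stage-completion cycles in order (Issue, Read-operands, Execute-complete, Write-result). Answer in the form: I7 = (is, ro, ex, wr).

I1  is:1  ro:2  ex:4  wr:5
I2  is:2  ro:3  ex:4  wr:5
I3  is:3  ro:6  ex:11  wr:12  — RAW R0: wait I1 write@5
I4  is:13  ro:14  ex:19  wr:20  — struct: M1 busy until I3 writes@12
I5  is:14  ro:15  ex:20  wr:21
I6  is:21  ro:22  ex:27  wr:28  — struct: M1 busy until I4 writes@20
I7  is:29  ro:30  ex:32  wr:33  — WAW R6: wait I6 write@28

I7 = (29, 30, 32, 33)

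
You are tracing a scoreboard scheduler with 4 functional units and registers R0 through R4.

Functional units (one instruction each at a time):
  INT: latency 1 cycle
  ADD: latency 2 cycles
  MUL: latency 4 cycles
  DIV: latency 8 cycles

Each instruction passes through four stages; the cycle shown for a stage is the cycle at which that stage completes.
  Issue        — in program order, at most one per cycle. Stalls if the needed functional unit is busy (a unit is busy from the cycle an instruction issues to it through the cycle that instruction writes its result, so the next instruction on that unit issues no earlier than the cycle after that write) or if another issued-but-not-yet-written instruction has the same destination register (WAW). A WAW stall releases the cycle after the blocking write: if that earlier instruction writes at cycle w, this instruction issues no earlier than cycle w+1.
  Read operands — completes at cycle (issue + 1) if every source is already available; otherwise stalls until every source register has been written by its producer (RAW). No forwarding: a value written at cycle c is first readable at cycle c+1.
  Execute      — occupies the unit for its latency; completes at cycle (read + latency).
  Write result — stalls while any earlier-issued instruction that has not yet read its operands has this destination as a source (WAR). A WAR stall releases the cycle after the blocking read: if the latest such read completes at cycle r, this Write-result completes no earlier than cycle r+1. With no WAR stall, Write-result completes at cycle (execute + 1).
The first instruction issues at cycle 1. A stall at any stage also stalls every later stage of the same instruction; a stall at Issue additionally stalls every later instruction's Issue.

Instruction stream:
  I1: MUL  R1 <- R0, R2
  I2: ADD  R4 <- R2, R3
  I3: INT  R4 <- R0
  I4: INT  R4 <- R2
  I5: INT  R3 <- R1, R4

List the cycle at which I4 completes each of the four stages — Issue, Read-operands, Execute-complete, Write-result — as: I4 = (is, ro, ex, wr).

t=1  issue I1 (MUL)
t=2  I1 read-ops · issue I2 (ADD)
t=3  I2 read-ops
t=5  I2 finished on ADD
t=6  I1 finished on MUL · I2→R4
t=7  I1→R1 · issue I3 (INT)
t=8  I3 read-ops
t=9  I3 finished on INT
t=10  I3→R4
t=11  issue I4 (INT)
t=12  I4 read-ops
t=13  I4 finished on INT
t=14  I4→R4
t=15  issue I5 (INT)
t=16  I5 read-ops
t=17  I5 finished on INT
t=18  I5→R3

I4 = (11, 12, 13, 14)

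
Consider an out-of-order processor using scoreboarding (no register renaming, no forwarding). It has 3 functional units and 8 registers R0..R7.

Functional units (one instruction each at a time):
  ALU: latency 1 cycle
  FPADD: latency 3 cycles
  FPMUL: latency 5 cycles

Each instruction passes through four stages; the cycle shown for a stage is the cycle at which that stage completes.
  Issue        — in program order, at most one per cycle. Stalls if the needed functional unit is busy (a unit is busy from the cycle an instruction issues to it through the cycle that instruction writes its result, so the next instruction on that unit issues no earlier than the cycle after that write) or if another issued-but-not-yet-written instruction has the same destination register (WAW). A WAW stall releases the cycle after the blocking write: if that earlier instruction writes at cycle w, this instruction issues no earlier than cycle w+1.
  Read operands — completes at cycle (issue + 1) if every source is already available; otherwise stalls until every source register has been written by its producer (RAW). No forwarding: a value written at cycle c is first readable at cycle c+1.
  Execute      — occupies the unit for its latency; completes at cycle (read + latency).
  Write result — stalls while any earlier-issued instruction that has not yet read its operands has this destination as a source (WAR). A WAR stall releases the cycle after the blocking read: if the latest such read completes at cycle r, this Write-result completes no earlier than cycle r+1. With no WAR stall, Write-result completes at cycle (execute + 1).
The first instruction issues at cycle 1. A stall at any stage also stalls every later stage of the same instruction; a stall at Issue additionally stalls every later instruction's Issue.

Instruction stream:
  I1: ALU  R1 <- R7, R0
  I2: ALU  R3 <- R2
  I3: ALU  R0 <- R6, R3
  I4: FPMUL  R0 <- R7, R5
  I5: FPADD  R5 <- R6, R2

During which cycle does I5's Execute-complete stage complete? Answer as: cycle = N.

cycle = 18

t=1  I1 dispatched to ALU
t=2  I1 operands ready
t=3  I1 complete
t=4  R1←I1
t=5  I2 dispatched to ALU
t=6  I2 operands ready
t=7  I2 complete
t=8  R3←I2
t=9  I3 dispatched to ALU
t=10  I3 operands ready
t=11  I3 complete
t=12  R0←I3
t=13  I4 dispatched to FPMUL
t=14  I4 operands ready, I5 dispatched to FPADD
t=15  I5 operands ready
t=18  I5 complete
t=19  I4 complete, R5←I5
t=20  R0←I4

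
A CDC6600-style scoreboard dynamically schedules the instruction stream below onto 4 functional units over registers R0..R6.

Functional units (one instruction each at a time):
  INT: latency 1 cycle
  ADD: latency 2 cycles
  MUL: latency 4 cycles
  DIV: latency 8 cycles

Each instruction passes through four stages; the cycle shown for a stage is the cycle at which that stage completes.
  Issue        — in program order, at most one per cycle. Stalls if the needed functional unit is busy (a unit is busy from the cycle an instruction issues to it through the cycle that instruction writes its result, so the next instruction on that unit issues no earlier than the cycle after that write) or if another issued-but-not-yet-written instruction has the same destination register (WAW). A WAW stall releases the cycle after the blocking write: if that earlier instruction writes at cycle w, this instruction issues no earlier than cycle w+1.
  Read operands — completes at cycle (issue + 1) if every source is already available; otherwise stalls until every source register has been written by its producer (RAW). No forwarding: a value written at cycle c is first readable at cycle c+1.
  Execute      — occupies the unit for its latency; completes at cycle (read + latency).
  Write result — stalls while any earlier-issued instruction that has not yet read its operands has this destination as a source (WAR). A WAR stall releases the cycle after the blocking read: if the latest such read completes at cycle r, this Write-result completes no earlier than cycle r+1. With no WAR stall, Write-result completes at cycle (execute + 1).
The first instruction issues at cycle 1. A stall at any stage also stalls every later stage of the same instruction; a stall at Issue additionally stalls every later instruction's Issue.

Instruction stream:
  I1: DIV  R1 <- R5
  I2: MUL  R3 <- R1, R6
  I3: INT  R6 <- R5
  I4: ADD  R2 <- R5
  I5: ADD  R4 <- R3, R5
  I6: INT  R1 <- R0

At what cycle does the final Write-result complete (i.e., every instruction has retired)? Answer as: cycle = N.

[1] I1 dispatched to DIV
[2] I1 operands ready · I2 dispatched to MUL
[3] I3 dispatched to INT
[4] I3 operands ready · I4 dispatched to ADD
[5] I3 complete · I4 operands ready
[7] I4 complete
[8] R2←I4
[9] I5 dispatched to ADD
[10] I1 complete
[11] R1←I1
[12] I2 operands ready
[13] R6←I3
[14] I6 dispatched to INT
[15] I6 operands ready
[16] I2 complete · I6 complete
[17] R3←I2 · R1←I6
[18] I5 operands ready
[20] I5 complete
[21] R4←I5

cycle = 21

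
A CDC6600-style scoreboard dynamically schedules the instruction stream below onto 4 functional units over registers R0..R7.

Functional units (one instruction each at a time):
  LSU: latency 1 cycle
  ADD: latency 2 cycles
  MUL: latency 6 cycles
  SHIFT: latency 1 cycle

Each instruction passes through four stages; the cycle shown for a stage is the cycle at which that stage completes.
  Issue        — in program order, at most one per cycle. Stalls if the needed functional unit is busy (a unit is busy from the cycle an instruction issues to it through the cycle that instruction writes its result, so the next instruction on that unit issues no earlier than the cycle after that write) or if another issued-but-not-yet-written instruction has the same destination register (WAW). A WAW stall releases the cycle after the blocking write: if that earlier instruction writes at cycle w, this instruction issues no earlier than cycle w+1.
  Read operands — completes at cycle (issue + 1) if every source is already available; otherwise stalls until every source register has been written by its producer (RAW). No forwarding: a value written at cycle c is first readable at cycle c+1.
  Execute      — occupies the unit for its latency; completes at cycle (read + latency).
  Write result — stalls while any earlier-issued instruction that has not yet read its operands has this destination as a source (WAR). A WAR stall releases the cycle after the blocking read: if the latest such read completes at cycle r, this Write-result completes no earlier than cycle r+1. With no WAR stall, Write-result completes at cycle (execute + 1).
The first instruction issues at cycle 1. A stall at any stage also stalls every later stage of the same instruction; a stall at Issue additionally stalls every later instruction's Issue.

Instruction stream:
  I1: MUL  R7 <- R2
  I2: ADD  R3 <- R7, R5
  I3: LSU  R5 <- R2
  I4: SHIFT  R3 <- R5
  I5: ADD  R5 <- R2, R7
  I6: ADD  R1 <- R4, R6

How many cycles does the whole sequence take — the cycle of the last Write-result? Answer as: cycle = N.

cycle = 24

t=1  I1 dispatched to MUL
t=2  I1 operands ready · I2 dispatched to ADD
t=3  I3 dispatched to LSU
t=4  I3 operands ready
t=5  I3 complete
t=8  I1 complete
t=9  R7←I1
t=10  I2 operands ready
t=11  R5←I3
t=12  I2 complete
t=13  R3←I2
t=14  I4 dispatched to SHIFT
t=15  I4 operands ready · I5 dispatched to ADD
t=16  I4 complete · I5 operands ready
t=17  R3←I4
t=18  I5 complete
t=19  R5←I5
t=20  I6 dispatched to ADD
t=21  I6 operands ready
t=23  I6 complete
t=24  R1←I6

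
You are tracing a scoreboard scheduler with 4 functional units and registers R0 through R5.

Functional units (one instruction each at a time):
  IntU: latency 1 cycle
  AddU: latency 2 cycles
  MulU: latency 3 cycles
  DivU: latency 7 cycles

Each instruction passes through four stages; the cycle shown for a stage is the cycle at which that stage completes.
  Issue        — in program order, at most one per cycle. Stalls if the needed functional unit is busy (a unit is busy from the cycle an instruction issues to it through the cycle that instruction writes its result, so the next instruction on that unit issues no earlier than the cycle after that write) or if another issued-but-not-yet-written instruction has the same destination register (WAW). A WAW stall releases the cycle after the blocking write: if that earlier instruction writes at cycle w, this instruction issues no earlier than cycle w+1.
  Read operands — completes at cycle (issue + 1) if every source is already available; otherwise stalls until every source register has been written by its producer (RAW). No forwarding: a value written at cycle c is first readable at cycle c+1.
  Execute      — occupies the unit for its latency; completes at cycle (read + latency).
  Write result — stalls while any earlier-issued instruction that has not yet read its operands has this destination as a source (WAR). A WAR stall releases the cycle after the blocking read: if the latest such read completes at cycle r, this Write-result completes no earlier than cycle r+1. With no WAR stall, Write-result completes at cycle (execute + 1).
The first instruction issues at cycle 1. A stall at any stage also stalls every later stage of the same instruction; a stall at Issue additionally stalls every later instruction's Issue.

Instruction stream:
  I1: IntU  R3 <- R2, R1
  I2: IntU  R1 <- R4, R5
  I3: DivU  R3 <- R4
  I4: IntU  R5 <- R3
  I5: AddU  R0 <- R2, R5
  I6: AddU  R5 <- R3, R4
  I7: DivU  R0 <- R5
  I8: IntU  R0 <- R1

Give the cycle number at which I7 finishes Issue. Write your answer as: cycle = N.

t=1  issue I1 (IntU)
t=2  I1 read-ops
t=3  I1 finished on IntU
t=4  I1→R3
t=5  issue I2 (IntU)
t=6  I2 read-ops, issue I3 (DivU)
t=7  I2 finished on IntU, I3 read-ops
t=8  I2→R1
t=9  issue I4 (IntU)
t=10  issue I5 (AddU)
t=14  I3 finished on DivU
t=15  I3→R3
t=16  I4 read-ops
t=17  I4 finished on IntU
t=18  I4→R5
t=19  I5 read-ops
t=21  I5 finished on AddU
t=22  I5→R0
t=23  issue I6 (AddU)
t=24  I6 read-ops, issue I7 (DivU)
t=26  I6 finished on AddU
t=27  I6→R5
t=28  I7 read-ops
t=35  I7 finished on DivU
t=36  I7→R0
t=37  issue I8 (IntU)
t=38  I8 read-ops
t=39  I8 finished on IntU
t=40  I8→R0

cycle = 24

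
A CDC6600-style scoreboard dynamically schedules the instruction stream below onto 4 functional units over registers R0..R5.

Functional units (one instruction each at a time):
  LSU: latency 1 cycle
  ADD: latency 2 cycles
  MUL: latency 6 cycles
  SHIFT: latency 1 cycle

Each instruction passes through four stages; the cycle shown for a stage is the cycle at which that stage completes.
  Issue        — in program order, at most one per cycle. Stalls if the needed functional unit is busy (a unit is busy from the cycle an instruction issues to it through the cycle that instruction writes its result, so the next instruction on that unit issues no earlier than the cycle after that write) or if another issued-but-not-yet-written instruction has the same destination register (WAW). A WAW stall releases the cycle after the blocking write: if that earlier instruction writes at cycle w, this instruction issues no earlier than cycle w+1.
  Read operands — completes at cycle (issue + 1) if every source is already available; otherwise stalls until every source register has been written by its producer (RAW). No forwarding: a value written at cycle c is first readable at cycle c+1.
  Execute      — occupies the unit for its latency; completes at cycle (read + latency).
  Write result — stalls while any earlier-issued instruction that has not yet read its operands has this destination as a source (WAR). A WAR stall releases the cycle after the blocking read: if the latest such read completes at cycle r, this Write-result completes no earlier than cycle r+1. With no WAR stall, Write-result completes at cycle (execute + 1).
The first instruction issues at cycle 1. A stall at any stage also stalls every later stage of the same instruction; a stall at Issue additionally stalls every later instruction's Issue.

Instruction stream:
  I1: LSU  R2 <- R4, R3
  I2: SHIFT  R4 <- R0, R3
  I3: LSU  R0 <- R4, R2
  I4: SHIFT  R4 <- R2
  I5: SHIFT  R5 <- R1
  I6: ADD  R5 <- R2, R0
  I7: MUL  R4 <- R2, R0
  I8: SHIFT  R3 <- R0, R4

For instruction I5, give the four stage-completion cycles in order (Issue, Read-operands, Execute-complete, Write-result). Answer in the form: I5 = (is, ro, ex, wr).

c1: issue I1 (LSU)
c2: I1 read-ops · issue I2 (SHIFT)
c3: I1 finished on LSU · I2 read-ops
c4: I1→R2 · I2 finished on SHIFT
c5: I2→R4 · issue I3 (LSU)
c6: I3 read-ops · issue I4 (SHIFT)
c7: I3 finished on LSU · I4 read-ops
c8: I3→R0 · I4 finished on SHIFT
c9: I4→R4
c10: issue I5 (SHIFT)
c11: I5 read-ops
c12: I5 finished on SHIFT
c13: I5→R5
c14: issue I6 (ADD)
c15: I6 read-ops · issue I7 (MUL)
c16: I7 read-ops · issue I8 (SHIFT)
c17: I6 finished on ADD
c18: I6→R5
c22: I7 finished on MUL
c23: I7→R4
c24: I8 read-ops
c25: I8 finished on SHIFT
c26: I8→R3

I5 = (10, 11, 12, 13)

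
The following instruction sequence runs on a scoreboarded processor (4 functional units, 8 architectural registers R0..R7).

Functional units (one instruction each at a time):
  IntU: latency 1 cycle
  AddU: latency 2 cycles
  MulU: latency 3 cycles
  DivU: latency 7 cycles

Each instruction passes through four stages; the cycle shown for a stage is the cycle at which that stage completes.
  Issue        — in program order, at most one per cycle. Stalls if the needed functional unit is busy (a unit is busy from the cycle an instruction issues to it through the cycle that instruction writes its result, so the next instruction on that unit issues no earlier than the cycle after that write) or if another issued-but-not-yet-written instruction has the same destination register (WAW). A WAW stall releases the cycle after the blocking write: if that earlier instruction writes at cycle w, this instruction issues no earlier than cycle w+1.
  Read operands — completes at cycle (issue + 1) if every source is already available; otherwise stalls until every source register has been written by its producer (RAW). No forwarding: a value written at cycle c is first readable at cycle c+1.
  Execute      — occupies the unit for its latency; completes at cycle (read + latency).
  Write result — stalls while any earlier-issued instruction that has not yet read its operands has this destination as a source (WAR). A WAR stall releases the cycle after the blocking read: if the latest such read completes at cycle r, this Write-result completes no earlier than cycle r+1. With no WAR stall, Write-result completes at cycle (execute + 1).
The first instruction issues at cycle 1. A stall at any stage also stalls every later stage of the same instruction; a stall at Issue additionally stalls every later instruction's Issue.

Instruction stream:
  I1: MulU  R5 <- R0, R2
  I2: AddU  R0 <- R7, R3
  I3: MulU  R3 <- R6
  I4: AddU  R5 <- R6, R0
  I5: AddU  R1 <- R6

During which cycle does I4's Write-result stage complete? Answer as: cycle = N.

t=1  issue I1 (MulU)
t=2  I1 read-ops; issue I2 (AddU)
t=3  I2 read-ops
t=5  I1 finished on MulU; I2 finished on AddU
t=6  I1→R5; I2→R0
t=7  issue I3 (MulU)
t=8  I3 read-ops; issue I4 (AddU)
t=9  I4 read-ops
t=11  I3 finished on MulU; I4 finished on AddU
t=12  I3→R3; I4→R5
t=13  issue I5 (AddU)
t=14  I5 read-ops
t=16  I5 finished on AddU
t=17  I5→R1

cycle = 12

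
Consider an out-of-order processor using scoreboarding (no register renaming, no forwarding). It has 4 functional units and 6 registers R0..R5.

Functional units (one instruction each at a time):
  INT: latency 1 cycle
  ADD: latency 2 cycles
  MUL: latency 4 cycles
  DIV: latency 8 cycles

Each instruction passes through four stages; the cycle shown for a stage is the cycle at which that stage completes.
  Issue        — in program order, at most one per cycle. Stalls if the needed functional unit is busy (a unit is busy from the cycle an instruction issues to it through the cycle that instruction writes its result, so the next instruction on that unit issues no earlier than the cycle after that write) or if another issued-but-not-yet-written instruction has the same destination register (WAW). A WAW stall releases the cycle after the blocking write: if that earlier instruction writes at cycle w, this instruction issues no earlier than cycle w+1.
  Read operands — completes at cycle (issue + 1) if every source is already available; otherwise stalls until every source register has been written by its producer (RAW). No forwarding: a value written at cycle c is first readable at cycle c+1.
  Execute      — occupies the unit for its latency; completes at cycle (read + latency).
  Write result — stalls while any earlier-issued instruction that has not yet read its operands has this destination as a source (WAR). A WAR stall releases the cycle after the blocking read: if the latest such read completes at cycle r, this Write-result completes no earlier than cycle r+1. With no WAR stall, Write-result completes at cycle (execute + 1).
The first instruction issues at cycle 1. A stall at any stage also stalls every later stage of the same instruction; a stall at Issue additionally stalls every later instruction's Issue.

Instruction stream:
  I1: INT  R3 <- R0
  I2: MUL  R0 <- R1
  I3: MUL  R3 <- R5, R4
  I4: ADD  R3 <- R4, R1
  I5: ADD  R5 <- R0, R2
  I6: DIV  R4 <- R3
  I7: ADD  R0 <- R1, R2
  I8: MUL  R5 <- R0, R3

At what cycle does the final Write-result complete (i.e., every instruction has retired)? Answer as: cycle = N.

cycle = 36

[1] I1→INT
[2] I1 RO, I2→MUL
[3] I1 EX, I2 RO
[4] I1 WR R3
[7] I2 EX
[8] I2 WR R0
[9] I3→MUL
[10] I3 RO
[14] I3 EX
[15] I3 WR R3
[16] I4→ADD
[17] I4 RO
[19] I4 EX
[20] I4 WR R3
[21] I5→ADD
[22] I5 RO, I6→DIV
[23] I6 RO
[24] I5 EX
[25] I5 WR R5
[26] I7→ADD
[27] I7 RO, I8→MUL
[29] I7 EX
[30] I7 WR R0
[31] I6 EX, I8 RO
[32] I6 WR R4
[35] I8 EX
[36] I8 WR R5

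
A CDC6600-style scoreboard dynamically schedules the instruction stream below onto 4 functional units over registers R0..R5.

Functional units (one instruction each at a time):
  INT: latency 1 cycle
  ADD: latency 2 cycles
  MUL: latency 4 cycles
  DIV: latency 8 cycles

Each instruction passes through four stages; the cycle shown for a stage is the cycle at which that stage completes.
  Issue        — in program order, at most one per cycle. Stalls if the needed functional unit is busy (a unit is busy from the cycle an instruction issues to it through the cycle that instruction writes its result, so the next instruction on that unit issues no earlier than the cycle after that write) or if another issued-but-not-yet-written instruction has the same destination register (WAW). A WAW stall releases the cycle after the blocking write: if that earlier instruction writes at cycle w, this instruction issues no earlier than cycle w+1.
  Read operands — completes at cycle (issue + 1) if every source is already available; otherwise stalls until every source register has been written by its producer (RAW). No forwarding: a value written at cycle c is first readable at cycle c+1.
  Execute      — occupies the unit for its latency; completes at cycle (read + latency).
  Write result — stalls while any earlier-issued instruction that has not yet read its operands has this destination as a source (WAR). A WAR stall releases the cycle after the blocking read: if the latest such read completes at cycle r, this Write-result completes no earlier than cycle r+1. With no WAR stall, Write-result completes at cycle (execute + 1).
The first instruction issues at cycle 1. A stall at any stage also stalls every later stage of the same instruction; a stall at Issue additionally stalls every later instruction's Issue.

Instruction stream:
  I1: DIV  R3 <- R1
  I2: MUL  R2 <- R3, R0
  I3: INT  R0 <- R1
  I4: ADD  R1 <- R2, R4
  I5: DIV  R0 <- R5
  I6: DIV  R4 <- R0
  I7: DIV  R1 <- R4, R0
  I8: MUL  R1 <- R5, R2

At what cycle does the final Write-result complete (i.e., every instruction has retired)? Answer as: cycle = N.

cycle = 53

t=1  I1→DIV
t=2  I1 RO; I2→MUL
t=3  I3→INT
t=4  I3 RO; I4→ADD
t=5  I3 EX
t=10  I1 EX
t=11  I1 WR R3
t=12  I2 RO
t=13  I3 WR R0
t=14  I5→DIV
t=15  I5 RO
t=16  I2 EX
t=17  I2 WR R2
t=18  I4 RO
t=20  I4 EX
t=21  I4 WR R1
t=23  I5 EX
t=24  I5 WR R0
t=25  I6→DIV
t=26  I6 RO
t=34  I6 EX
t=35  I6 WR R4
t=36  I7→DIV
t=37  I7 RO
t=45  I7 EX
t=46  I7 WR R1
t=47  I8→MUL
t=48  I8 RO
t=52  I8 EX
t=53  I8 WR R1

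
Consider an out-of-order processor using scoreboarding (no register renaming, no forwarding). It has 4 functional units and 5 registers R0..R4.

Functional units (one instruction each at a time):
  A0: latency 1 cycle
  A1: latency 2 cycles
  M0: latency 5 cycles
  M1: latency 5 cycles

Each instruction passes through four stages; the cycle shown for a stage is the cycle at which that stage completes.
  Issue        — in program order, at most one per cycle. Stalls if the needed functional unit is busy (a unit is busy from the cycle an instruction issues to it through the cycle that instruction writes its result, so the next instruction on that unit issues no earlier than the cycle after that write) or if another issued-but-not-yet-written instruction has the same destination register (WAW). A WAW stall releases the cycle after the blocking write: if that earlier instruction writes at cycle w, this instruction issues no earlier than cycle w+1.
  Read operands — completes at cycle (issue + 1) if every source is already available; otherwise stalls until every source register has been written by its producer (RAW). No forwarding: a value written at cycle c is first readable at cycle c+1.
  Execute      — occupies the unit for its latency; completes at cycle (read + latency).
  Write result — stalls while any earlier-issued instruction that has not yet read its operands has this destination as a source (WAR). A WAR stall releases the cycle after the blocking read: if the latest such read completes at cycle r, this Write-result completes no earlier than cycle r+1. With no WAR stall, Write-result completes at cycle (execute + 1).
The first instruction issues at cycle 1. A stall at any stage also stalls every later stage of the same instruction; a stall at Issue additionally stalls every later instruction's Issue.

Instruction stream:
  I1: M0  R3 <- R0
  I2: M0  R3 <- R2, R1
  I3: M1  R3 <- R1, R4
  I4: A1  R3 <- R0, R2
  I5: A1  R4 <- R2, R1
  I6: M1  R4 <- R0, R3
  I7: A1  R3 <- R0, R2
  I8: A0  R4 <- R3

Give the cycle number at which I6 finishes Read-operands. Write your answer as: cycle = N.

cycle = 36

c1: I1→M0
c2: I1 RO
c7: I1 EX
c8: I1 WR R3
c9: I2→M0
c10: I2 RO
c15: I2 EX
c16: I2 WR R3
c17: I3→M1
c18: I3 RO
c23: I3 EX
c24: I3 WR R3
c25: I4→A1
c26: I4 RO
c28: I4 EX
c29: I4 WR R3
c30: I5→A1
c31: I5 RO
c33: I5 EX
c34: I5 WR R4
c35: I6→M1
c36: I6 RO, I7→A1
c37: I7 RO
c39: I7 EX
c40: I7 WR R3
c41: I6 EX
c42: I6 WR R4
c43: I8→A0
c44: I8 RO
c45: I8 EX
c46: I8 WR R4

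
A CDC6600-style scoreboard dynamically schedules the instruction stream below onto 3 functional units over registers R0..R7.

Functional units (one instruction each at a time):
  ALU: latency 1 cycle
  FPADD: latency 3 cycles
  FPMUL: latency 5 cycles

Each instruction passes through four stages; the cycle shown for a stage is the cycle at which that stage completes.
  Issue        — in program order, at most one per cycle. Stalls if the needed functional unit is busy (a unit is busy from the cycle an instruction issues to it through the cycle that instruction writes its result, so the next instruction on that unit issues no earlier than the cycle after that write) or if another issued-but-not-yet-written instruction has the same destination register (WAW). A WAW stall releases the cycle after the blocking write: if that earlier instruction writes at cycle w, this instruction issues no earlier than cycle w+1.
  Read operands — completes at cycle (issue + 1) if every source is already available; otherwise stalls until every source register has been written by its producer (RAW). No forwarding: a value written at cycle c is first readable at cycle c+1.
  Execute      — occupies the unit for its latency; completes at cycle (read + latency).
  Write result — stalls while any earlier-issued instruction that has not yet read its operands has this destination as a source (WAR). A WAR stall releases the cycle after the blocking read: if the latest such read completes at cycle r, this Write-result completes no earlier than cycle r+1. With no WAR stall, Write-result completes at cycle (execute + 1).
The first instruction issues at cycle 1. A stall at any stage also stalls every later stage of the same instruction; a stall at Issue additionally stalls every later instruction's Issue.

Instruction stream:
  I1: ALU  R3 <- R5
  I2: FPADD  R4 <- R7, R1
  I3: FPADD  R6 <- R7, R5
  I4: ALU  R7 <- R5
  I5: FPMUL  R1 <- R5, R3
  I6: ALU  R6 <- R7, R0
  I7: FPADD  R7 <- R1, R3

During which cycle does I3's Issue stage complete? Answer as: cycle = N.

  I1 | 1 | 2 | 3 | 4
  I2 | 2 | 3 | 6 | 7
  I3 | 8 | 9 | 12 | 13   struct: FPADD busy until I2 writes@7
  I4 | 9 | 10 | 11 | 12
  I5 | 10 | 11 | 16 | 17
  I6 | 14 | 15 | 16 | 17   WAW R6: wait I3 write@13
  I7 | 15 | 18 | 21 | 22   RAW R1: wait I5 write@17

cycle = 8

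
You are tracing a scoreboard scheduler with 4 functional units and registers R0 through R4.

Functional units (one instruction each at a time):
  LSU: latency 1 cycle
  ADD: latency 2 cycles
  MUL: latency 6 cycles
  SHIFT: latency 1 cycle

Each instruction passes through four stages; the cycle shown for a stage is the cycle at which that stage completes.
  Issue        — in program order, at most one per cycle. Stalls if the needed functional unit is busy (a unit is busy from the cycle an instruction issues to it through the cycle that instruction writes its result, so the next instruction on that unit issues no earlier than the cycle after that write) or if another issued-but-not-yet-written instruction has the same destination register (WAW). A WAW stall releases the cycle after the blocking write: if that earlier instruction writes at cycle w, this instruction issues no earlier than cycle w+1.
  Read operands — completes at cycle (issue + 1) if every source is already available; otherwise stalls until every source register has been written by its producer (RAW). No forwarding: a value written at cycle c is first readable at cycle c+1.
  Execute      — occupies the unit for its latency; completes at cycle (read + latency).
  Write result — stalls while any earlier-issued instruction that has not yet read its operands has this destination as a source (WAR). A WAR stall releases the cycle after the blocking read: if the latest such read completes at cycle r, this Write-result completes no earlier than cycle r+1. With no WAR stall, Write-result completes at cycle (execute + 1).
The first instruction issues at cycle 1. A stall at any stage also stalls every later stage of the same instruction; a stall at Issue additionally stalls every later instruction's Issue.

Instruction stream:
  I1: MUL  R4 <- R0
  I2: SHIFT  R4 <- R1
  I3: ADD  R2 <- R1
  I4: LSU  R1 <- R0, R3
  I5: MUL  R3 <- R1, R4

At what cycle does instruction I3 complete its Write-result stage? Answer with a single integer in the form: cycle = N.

[I1] 1/2/8/9
[I2] 10/11/12/13  (WAW R4: wait I1 write@9)
[I3] 11/12/14/15
[I4] 12/13/14/15
[I5] 13/16/22/23  (RAW R1: wait I4 write@15)

cycle = 15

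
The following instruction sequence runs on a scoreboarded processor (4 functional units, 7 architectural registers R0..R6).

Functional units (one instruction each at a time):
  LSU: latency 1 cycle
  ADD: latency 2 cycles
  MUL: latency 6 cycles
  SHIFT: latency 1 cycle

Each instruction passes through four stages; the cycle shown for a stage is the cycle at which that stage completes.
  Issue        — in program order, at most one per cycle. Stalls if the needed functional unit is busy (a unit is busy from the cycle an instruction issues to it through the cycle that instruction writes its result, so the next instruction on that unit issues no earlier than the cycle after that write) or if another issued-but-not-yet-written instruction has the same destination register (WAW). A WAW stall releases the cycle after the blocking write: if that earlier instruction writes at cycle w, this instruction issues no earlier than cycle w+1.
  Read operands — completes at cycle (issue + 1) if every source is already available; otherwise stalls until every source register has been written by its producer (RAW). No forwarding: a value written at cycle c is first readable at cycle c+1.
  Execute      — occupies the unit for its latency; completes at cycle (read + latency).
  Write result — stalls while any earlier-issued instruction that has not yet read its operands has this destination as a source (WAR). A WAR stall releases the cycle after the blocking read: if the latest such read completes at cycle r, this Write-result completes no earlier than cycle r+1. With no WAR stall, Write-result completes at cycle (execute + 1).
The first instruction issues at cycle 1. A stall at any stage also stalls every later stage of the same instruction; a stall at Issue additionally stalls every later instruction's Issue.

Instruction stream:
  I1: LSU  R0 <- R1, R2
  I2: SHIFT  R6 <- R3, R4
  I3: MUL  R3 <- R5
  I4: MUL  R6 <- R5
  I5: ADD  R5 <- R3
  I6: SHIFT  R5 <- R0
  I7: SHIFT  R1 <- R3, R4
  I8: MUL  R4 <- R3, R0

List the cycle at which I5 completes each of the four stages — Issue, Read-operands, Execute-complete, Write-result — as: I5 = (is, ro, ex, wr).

I5 = (13, 14, 16, 17)

1) issue 1, read 2, done 3, write 4
2) issue 2, read 3, done 4, write 5
3) issue 3, read 4, done 10, write 11
4) issue 12, read 13, done 19, write 20  <struct: MUL busy until I3 writes@11>
5) issue 13, read 14, done 16, write 17
6) issue 18, read 19, done 20, write 21  <WAW R5: wait I5 write@17>
7) issue 22, read 23, done 24, write 25  <struct: SHIFT busy until I6 writes@21>
8) issue 23, read 24, done 30, write 31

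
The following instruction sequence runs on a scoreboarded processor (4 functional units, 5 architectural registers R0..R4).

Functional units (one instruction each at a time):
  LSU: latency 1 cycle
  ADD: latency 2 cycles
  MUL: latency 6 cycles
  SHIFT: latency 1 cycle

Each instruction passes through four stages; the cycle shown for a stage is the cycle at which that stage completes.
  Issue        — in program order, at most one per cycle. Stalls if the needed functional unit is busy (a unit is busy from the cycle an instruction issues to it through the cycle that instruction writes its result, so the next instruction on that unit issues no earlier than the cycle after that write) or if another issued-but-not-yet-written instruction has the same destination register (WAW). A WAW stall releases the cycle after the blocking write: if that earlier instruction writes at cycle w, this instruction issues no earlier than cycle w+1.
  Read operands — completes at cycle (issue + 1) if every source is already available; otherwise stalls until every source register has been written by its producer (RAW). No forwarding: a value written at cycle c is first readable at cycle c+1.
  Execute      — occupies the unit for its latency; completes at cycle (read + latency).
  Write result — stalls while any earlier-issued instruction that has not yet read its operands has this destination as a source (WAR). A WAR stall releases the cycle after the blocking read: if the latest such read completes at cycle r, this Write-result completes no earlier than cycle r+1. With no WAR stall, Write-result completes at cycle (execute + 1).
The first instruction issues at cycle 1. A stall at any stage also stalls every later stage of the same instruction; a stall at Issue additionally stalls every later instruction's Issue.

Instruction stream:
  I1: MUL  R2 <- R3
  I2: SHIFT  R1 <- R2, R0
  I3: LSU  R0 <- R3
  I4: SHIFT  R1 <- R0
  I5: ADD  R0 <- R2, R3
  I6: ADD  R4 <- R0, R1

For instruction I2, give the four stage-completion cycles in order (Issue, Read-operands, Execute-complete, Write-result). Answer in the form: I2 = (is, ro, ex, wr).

I1 -> (1, 2, 8, 9)
I2 -> (2, 10, 11, 12)  // RAW R2: wait I1 write@9
I3 -> (3, 4, 5, 11)  // WAR R0: wait I2 read@10
I4 -> (13, 14, 15, 16)  // struct: SHIFT busy until I2 writes@12
I5 -> (14, 15, 17, 18)
I6 -> (19, 20, 22, 23)  // struct: ADD busy until I5 writes@18

I2 = (2, 10, 11, 12)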